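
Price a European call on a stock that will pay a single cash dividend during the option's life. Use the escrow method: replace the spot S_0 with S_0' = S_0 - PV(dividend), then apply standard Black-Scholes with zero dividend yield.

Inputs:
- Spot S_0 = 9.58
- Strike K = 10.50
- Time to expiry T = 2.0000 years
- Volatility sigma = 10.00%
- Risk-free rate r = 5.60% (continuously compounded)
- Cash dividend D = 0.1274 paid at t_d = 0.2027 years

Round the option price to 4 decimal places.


Answer: Price = 0.5650

Derivation:
PV(D) = D * exp(-r * t_d) = 0.1274 * 0.98871298 = 0.12596203
S_0' = S_0 - PV(D) = 9.5800 - 0.12596203 = 9.45403797
d1 = (ln(S_0'/K) + (r + sigma^2/2)*T) / (sigma*sqrt(T)) = 0.12067973
d2 = d1 - sigma*sqrt(T) = -0.02074163
exp(-rT) = 0.89404426
N(d1) = 0.54802764; N(d2) = 0.49172588
C = S_0' * N(d1) - K * exp(-rT) * N(d2) = 9.45403797 * 0.54802764 - 10.5000 * 0.89404426 * 0.49172588 = 0.5650


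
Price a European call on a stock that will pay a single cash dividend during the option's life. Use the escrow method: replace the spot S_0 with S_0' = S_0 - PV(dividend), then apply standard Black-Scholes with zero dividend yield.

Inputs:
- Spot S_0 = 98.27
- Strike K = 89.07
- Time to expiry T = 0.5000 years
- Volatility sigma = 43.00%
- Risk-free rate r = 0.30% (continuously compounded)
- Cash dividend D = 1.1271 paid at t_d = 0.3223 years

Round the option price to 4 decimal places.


Answer: Price = 15.8128

Derivation:
PV(D) = D * exp(-r * t_d) = 1.1271 * 0.99903357 = 1.12601073
S_0' = S_0 - PV(D) = 98.2700 - 1.12601073 = 97.14398927
d1 = (ln(S_0'/K) + (r + sigma^2/2)*T) / (sigma*sqrt(T)) = 0.44234208
d2 = d1 - sigma*sqrt(T) = 0.13828616
exp(-rT) = 0.99850112
N(d1) = 0.67087916; N(d2) = 0.55499287
C = S_0' * N(d1) - K * exp(-rT) * N(d2) = 97.14398927 * 0.67087916 - 89.0700 * 0.99850112 * 0.55499287 = 15.8128


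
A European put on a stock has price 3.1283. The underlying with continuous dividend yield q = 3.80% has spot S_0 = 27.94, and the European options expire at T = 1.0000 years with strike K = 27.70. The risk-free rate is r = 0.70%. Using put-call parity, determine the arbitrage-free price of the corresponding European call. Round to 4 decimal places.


Answer: Call price = 2.5197

Derivation:
Put-call parity: C - P = S_0 * exp(-qT) - K * exp(-rT).
S_0 * exp(-qT) = 27.9400 * 0.96271294 = 26.89819957
K * exp(-rT) = 27.7000 * 0.99302444 = 27.50677707
C = P + S*exp(-qT) - K*exp(-rT)
C = 3.1283 + 26.89819957 - 27.50677707 = 2.5197


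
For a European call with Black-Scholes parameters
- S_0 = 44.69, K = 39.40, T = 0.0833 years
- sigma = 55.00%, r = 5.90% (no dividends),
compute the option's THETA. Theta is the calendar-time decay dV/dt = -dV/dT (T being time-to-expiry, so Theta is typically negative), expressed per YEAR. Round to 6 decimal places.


d1 = 0.9039823828; d2 = 0.7452428162
phi(d1) = 0.2651311665; exp(-qT) = 1.0000000000; exp(-rT) = 0.9950973574
Theta = -S*exp(-qT)*phi(d1)*sigma/(2*sqrt(T)) - r*K*exp(-rT)*N(d2) + q*S*exp(-qT)*N(d1)
N(d1) = 0.8169976285; N(d2) = 0.7719375283; sqrt(T) = 0.2886173938
Term 1 = -44.6900 * 1.0000000000 * 0.2651311665 * 0.5500 / (2 * 0.2886173938) = -11.2896721524
Term 2 = -0.0590 * 39.4000 * 0.9950973574 * 0.7719375283 = -1.7856484510
Term 3 = 0 (no dividend yield, q = 0)
Theta = -11.2896721524 + (-1.7856484510) + (0.0000000000) = -13.075321

Answer: Theta = -13.075321


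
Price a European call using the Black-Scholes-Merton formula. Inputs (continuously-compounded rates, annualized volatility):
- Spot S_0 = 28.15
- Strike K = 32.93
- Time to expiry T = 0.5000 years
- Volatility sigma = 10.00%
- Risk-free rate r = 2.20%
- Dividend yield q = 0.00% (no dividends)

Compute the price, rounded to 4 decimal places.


Answer: Price = 0.0153

Derivation:
d1 = (ln(S/K) + (r - q + 0.5*sigma^2) * T) / (sigma * sqrt(T)) = -2.02708764
d2 = d1 - sigma * sqrt(T) = -2.09779832
exp(-rT) = 0.98906028; exp(-qT) = 1.00000000
C = S_0 * exp(-qT) * N(d1) - K * exp(-rT) * N(d2)
N(d1) = 0.02132673; N(d2) = 0.01796148
C = 28.1500 * 1.00000000 * 0.02132673 - 32.9300 * 0.98906028 * 0.01796148 = 0.0153


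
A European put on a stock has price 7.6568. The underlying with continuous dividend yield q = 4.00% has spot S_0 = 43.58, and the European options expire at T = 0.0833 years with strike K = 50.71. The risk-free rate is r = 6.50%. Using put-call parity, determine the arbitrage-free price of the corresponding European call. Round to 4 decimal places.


Put-call parity: C - P = S_0 * exp(-qT) - K * exp(-rT).
S_0 * exp(-qT) = 43.5800 * 0.99667354 = 43.43503309
K * exp(-rT) = 50.7100 * 0.99460013 = 50.43617269
C = P + S*exp(-qT) - K*exp(-rT)
C = 7.6568 + 43.43503309 - 50.43617269 = 0.6557

Answer: Call price = 0.6557


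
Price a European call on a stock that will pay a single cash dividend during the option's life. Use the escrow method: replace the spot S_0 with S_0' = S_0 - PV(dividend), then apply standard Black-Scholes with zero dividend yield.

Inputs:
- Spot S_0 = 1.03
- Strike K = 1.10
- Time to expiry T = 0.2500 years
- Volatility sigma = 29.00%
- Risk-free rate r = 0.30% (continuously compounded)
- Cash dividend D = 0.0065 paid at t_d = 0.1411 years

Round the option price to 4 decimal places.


PV(D) = D * exp(-r * t_d) = 0.0065 * 0.99957679 = 0.00649725
S_0' = S_0 - PV(D) = 1.0300 - 0.00649725 = 1.02350275
d1 = (ln(S_0'/K) + (r + sigma^2/2)*T) / (sigma*sqrt(T)) = -0.41942666
d2 = d1 - sigma*sqrt(T) = -0.56442666
exp(-rT) = 0.99925028
N(d1) = 0.33745217; N(d2) = 0.28623190
C = S_0' * N(d1) - K * exp(-rT) * N(d2) = 1.02350275 * 0.33745217 - 1.1000 * 0.99925028 * 0.28623190 = 0.0308

Answer: Price = 0.0308


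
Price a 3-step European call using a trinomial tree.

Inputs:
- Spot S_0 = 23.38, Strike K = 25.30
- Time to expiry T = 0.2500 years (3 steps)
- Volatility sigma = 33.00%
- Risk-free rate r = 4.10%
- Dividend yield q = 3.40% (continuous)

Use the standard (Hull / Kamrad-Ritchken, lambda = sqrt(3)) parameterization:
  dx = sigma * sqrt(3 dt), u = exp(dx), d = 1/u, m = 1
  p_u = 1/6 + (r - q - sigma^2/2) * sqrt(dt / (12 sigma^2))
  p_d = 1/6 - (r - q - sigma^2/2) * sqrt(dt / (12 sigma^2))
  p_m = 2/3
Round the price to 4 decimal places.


dt = T/N = 0.083333; dx = sigma*sqrt(3*dt) = 0.165000
u = exp(dx) = 1.179393; d = 1/u = 0.847894
p_u = 0.154684, p_m = 0.666667, p_d = 0.178649
Discount per step: exp(-r*dt) = 0.996589
Stock lattice S(k, j) with j the centered position index:
  k=0: S(0,+0) = 23.3800
  k=1: S(1,-1) = 19.8238; S(1,+0) = 23.3800; S(1,+1) = 27.5742
  k=2: S(2,-2) = 16.8084; S(2,-1) = 19.8238; S(2,+0) = 23.3800; S(2,+1) = 27.5742; S(2,+2) = 32.5208
  k=3: S(3,-3) = 14.2518; S(3,-2) = 16.8084; S(3,-1) = 19.8238; S(3,+0) = 23.3800; S(3,+1) = 27.5742; S(3,+2) = 32.5208; S(3,+3) = 38.3548
Terminal payoffs V(N, j) = max(S_T - K, 0):
  V(3,-3) = 0.000000; V(3,-2) = 0.000000; V(3,-1) = 0.000000; V(3,+0) = 0.000000; V(3,+1) = 2.274211; V(3,+2) = 7.220835; V(3,+3) = 13.054849
Backward induction: V(k, j) = exp(-r*dt) * [p_u * V(k+1, j+1) + p_m * V(k+1, j) + p_d * V(k+1, j-1)]
  V(2,-2) = exp(-r*dt) * [p_u*0.000000 + p_m*0.000000 + p_d*0.000000] = 0.000000
  V(2,-1) = exp(-r*dt) * [p_u*0.000000 + p_m*0.000000 + p_d*0.000000] = 0.000000
  V(2,+0) = exp(-r*dt) * [p_u*2.274211 + p_m*0.000000 + p_d*0.000000] = 0.350585
  V(2,+1) = exp(-r*dt) * [p_u*7.220835 + p_m*2.274211 + p_d*0.000000] = 2.624110
  V(2,+2) = exp(-r*dt) * [p_u*13.054849 + p_m*7.220835 + p_d*2.274211] = 7.214863
  V(1,-1) = exp(-r*dt) * [p_u*0.350585 + p_m*0.000000 + p_d*0.000000] = 0.054045
  V(1,+0) = exp(-r*dt) * [p_u*2.624110 + p_m*0.350585 + p_d*0.000000] = 0.637450
  V(1,+1) = exp(-r*dt) * [p_u*7.214863 + p_m*2.624110 + p_d*0.350585] = 2.918077
  V(0,+0) = exp(-r*dt) * [p_u*2.918077 + p_m*0.637450 + p_d*0.054045] = 0.882981

Answer: Price = V(0,0) = 0.8830


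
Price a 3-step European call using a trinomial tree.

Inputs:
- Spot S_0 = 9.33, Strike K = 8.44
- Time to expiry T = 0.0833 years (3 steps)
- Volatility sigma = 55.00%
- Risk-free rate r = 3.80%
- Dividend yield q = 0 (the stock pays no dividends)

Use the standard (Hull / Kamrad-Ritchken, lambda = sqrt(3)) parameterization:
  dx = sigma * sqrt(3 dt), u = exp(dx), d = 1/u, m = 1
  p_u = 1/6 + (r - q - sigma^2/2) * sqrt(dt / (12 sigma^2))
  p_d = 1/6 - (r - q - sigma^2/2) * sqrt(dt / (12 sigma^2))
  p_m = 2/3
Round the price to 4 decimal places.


Answer: Price = V(0,0) = 1.1530

Derivation:
dt = T/N = 0.027767; dx = sigma*sqrt(3*dt) = 0.158740
u = exp(dx) = 1.172033; d = 1/u = 0.853219
p_u = 0.156762, p_m = 0.666667, p_d = 0.176571
Discount per step: exp(-r*dt) = 0.998945
Stock lattice S(k, j) with j the centered position index:
  k=0: S(0,+0) = 9.3300
  k=1: S(1,-1) = 7.9605; S(1,+0) = 9.3300; S(1,+1) = 10.9351
  k=2: S(2,-2) = 6.7921; S(2,-1) = 7.9605; S(2,+0) = 9.3300; S(2,+1) = 10.9351; S(2,+2) = 12.8163
  k=3: S(3,-3) = 5.7951; S(3,-2) = 6.7921; S(3,-1) = 7.9605; S(3,+0) = 9.3300; S(3,+1) = 10.9351; S(3,+2) = 12.8163; S(3,+3) = 15.0211
Terminal payoffs V(N, j) = max(S_T - K, 0):
  V(3,-3) = 0.000000; V(3,-2) = 0.000000; V(3,-1) = 0.000000; V(3,+0) = 0.890000; V(3,+1) = 2.495065; V(3,+2) = 4.376253; V(3,+3) = 6.581067
Backward induction: V(k, j) = exp(-r*dt) * [p_u * V(k+1, j+1) + p_m * V(k+1, j) + p_d * V(k+1, j-1)]
  V(2,-2) = exp(-r*dt) * [p_u*0.000000 + p_m*0.000000 + p_d*0.000000] = 0.000000
  V(2,-1) = exp(-r*dt) * [p_u*0.890000 + p_m*0.000000 + p_d*0.000000] = 0.139371
  V(2,+0) = exp(-r*dt) * [p_u*2.495065 + p_m*0.890000 + p_d*0.000000] = 0.983426
  V(2,+1) = exp(-r*dt) * [p_u*4.376253 + p_m*2.495065 + p_d*0.890000] = 2.503911
  V(2,+2) = exp(-r*dt) * [p_u*6.581067 + p_m*4.376253 + p_d*2.495065] = 4.385090
  V(1,-1) = exp(-r*dt) * [p_u*0.983426 + p_m*0.139371 + p_d*0.000000] = 0.246817
  V(1,+0) = exp(-r*dt) * [p_u*2.503911 + p_m*0.983426 + p_d*0.139371] = 1.071613
  V(1,+1) = exp(-r*dt) * [p_u*4.385090 + p_m*2.503911 + p_d*0.983426] = 2.527666
  V(0,+0) = exp(-r*dt) * [p_u*2.527666 + p_m*1.071613 + p_d*0.246817] = 1.153014


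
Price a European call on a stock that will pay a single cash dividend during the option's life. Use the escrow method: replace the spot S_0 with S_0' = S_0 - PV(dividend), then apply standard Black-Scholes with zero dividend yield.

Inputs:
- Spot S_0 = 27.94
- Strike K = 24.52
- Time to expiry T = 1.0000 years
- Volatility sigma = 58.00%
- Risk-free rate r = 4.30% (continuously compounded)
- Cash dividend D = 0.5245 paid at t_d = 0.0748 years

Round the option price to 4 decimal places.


PV(D) = D * exp(-r * t_d) = 0.5245 * 0.99678877 = 0.52281571
S_0' = S_0 - PV(D) = 27.9400 - 0.52281571 = 27.41718429
d1 = (ln(S_0'/K) + (r + sigma^2/2)*T) / (sigma*sqrt(T)) = 0.55669115
d2 = d1 - sigma*sqrt(T) = -0.02330885
exp(-rT) = 0.95791139
N(d1) = 0.71113077; N(d2) = 0.49070196
C = S_0' * N(d1) - K * exp(-rT) * N(d2) = 27.41718429 * 0.71113077 - 24.5200 * 0.95791139 * 0.49070196 = 7.9716

Answer: Price = 7.9716


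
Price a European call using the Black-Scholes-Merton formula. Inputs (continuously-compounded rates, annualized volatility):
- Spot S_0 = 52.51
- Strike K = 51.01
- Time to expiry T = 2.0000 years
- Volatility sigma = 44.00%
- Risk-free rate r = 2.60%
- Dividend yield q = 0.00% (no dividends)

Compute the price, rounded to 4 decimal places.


Answer: Price = 14.4723

Derivation:
d1 = (ln(S/K) + (r - q + 0.5*sigma^2) * T) / (sigma * sqrt(T)) = 0.44126988
d2 = d1 - sigma * sqrt(T) = -0.18098408
exp(-rT) = 0.94932887; exp(-qT) = 1.00000000
C = S_0 * exp(-qT) * N(d1) - K * exp(-rT) * N(d2)
N(d1) = 0.67049119; N(d2) = 0.42819003
C = 52.5100 * 1.00000000 * 0.67049119 - 51.0100 * 0.94932887 * 0.42819003 = 14.4723


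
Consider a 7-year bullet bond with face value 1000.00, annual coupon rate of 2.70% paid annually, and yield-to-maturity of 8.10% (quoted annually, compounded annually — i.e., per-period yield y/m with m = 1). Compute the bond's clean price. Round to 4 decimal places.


Answer: Price = 719.8150

Derivation:
Coupon per period c = face * coupon_rate / m = 27.000000
Periods per year m = 1; per-period yield y/m = 0.081000
Number of cashflows N = 7
Cashflows (t years, CF_t, discount factor 1/(1+y/m)^(m*t), PV):
  t = 1.0000: CF_t = 27.000000, DF = 0.925069, PV = 24.976873
  t = 2.0000: CF_t = 27.000000, DF = 0.855753, PV = 23.105341
  t = 3.0000: CF_t = 27.000000, DF = 0.791631, PV = 21.374043
  t = 4.0000: CF_t = 27.000000, DF = 0.732314, PV = 19.772473
  t = 5.0000: CF_t = 27.000000, DF = 0.677441, PV = 18.290909
  t = 6.0000: CF_t = 27.000000, DF = 0.626680, PV = 16.920360
  t = 7.0000: CF_t = 1027.000000, DF = 0.579722, PV = 595.374988
Price P = sum_t PV_t = 719.814987


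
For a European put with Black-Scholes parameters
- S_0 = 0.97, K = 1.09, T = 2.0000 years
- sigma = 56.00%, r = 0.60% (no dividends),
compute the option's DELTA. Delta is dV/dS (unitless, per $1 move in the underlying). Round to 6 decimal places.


d1 = 0.2638557543; d2 = -0.5281038407
phi(d1) = 0.3852940528; exp(-qT) = 1.0000000000; exp(-rT) = 0.9880717129
N(-d1) = 0.3959455353
Delta = -exp(-qT) * N(-d1) = -1.0000000000 * 0.3959455353 = -0.395946

Answer: Delta = -0.395946


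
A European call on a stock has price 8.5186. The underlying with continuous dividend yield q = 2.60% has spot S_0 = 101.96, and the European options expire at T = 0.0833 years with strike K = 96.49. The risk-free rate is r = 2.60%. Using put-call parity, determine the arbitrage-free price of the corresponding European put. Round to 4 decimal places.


Put-call parity: C - P = S_0 * exp(-qT) - K * exp(-rT).
S_0 * exp(-qT) = 101.9600 * 0.99783654 = 101.73941399
K * exp(-rT) = 96.4900 * 0.99783654 = 96.28124810
P = C - S*exp(-qT) + K*exp(-rT)
P = 8.5186 - 101.73941399 + 96.28124810 = 3.0604

Answer: Put price = 3.0604


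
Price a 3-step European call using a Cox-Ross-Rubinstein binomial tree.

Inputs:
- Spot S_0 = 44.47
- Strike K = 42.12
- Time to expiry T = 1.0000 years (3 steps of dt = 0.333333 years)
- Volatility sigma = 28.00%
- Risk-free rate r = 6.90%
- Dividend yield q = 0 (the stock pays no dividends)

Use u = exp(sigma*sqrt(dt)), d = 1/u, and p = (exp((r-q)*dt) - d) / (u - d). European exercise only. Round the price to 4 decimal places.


dt = T/N = 0.333333
u = exp(sigma*sqrt(dt)) = 1.175458; d = 1/u = 0.850732
p = (exp((r-q)*dt) - d) / (u - d) = 0.531323
Discount per step: exp(-r*dt) = 0.977262
Stock lattice S(k, i) with i counting down-moves:
  k=0: S(0,0) = 44.4700
  k=1: S(1,0) = 52.2726; S(1,1) = 37.8321
  k=2: S(2,0) = 61.4443; S(2,1) = 44.4700; S(2,2) = 32.1849
  k=3: S(3,0) = 72.2252; S(3,1) = 52.2726; S(3,2) = 37.8321; S(3,3) = 27.3808
Terminal payoffs V(N, i) = max(S_T - K, 0):
  V(3,0) = 30.105201; V(3,1) = 10.152629; V(3,2) = 0.000000; V(3,3) = 0.000000
Backward induction: V(k, i) = exp(-r*dt) * [p * V(k+1, i) + (1-p) * V(k+1, i+1)].
  V(2,0) = exp(-r*dt) * [p*30.105201 + (1-p)*10.152629] = 20.281997
  V(2,1) = exp(-r*dt) * [p*10.152629 + (1-p)*0.000000] = 5.271671
  V(2,2) = exp(-r*dt) * [p*0.000000 + (1-p)*0.000000] = 0.000000
  V(1,0) = exp(-r*dt) * [p*20.281997 + (1-p)*5.271671] = 12.945798
  V(1,1) = exp(-r*dt) * [p*5.271671 + (1-p)*0.000000] = 2.737273
  V(0,0) = exp(-r*dt) * [p*12.945798 + (1-p)*2.737273] = 7.975730

Answer: Price = V(0,0) = 7.9757


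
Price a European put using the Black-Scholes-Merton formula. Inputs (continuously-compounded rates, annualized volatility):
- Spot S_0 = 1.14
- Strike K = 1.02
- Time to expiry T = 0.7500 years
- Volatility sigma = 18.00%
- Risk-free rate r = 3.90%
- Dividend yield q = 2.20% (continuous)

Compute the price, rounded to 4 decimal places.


Answer: Price = 0.0199

Derivation:
d1 = (ln(S/K) + (r - q + 0.5*sigma^2) * T) / (sigma * sqrt(T)) = 0.87324636
d2 = d1 - sigma * sqrt(T) = 0.71736178
exp(-rT) = 0.97117364; exp(-qT) = 0.98363538
P = K * exp(-rT) * N(-d2) - S_0 * exp(-qT) * N(-d1)
N(-d1) = 0.19126441; N(-d2) = 0.23657545
P = 1.0200 * 0.97117364 * 0.23657545 - 1.1400 * 0.98363538 * 0.19126441 = 0.0199


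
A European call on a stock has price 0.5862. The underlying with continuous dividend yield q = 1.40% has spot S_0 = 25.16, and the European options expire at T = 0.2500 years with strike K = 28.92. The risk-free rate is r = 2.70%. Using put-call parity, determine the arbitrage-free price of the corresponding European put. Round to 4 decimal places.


Put-call parity: C - P = S_0 * exp(-qT) - K * exp(-rT).
S_0 * exp(-qT) = 25.1600 * 0.99650612 = 25.07209393
K * exp(-rT) = 28.9200 * 0.99327273 = 28.72544735
P = C - S*exp(-qT) + K*exp(-rT)
P = 0.5862 - 25.07209393 + 28.72544735 = 4.2396

Answer: Put price = 4.2396


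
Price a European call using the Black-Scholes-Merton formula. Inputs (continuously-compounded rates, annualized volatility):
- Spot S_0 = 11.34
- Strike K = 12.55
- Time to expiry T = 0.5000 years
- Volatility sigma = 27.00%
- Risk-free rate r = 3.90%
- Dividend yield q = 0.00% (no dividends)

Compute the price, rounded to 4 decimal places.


d1 = (ln(S/K) + (r - q + 0.5*sigma^2) * T) / (sigma * sqrt(T)) = -0.33343682
d2 = d1 - sigma * sqrt(T) = -0.52435565
exp(-rT) = 0.98068890; exp(-qT) = 1.00000000
C = S_0 * exp(-qT) * N(d1) - K * exp(-rT) * N(d2)
N(d1) = 0.36940229; N(d2) = 0.30001560
C = 11.3400 * 1.00000000 * 0.36940229 - 12.5500 * 0.98068890 * 0.30001560 = 0.4965

Answer: Price = 0.4965


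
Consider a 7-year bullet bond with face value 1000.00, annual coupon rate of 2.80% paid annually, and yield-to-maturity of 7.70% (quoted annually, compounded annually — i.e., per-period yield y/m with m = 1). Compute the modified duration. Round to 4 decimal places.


Answer: Modified duration = 5.8924

Derivation:
Coupon per period c = face * coupon_rate / m = 28.000000
Periods per year m = 1; per-period yield y/m = 0.077000
Number of cashflows N = 7
Cashflows (t years, CF_t, discount factor 1/(1+y/m)^(m*t), PV):
  t = 1.0000: CF_t = 28.000000, DF = 0.928505, PV = 25.998143
  t = 2.0000: CF_t = 28.000000, DF = 0.862122, PV = 24.139409
  t = 3.0000: CF_t = 28.000000, DF = 0.800484, PV = 22.413564
  t = 4.0000: CF_t = 28.000000, DF = 0.743254, PV = 20.811109
  t = 5.0000: CF_t = 28.000000, DF = 0.690115, PV = 19.323221
  t = 6.0000: CF_t = 28.000000, DF = 0.640775, PV = 17.941709
  t = 7.0000: CF_t = 1028.000000, DF = 0.594963, PV = 611.622131
Price P = sum_t PV_t = 742.249285
First compute Macaulay numerator sum_t t * PV_t:
  t * PV_t at t = 1.0000: 25.998143
  t * PV_t at t = 2.0000: 48.278817
  t * PV_t at t = 3.0000: 67.240692
  t * PV_t at t = 4.0000: 83.244435
  t * PV_t at t = 5.0000: 96.616104
  t * PV_t at t = 6.0000: 107.650255
  t * PV_t at t = 7.0000: 4281.354917
Macaulay duration D = 4710.383363 / 742.249285 = 6.346093
Modified duration = D / (1 + y/m) = 6.346093 / (1 + 0.077000) = 5.892380


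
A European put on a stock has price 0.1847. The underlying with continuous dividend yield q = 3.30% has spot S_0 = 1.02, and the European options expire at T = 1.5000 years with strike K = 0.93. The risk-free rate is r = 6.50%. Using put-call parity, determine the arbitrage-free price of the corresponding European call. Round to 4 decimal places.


Answer: Call price = 0.3118

Derivation:
Put-call parity: C - P = S_0 * exp(-qT) - K * exp(-rT).
S_0 * exp(-qT) = 1.0200 * 0.95170516 = 0.97073926
K * exp(-rT) = 0.9300 * 0.90710234 = 0.84360518
C = P + S*exp(-qT) - K*exp(-rT)
C = 0.1847 + 0.97073926 - 0.84360518 = 0.3118


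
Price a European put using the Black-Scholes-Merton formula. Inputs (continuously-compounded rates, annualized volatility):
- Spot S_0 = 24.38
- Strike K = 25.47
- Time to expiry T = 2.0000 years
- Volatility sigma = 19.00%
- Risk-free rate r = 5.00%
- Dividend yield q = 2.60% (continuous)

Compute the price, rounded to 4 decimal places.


Answer: Price = 2.4194

Derivation:
d1 = (ln(S/K) + (r - q + 0.5*sigma^2) * T) / (sigma * sqrt(T)) = 0.15021120
d2 = d1 - sigma * sqrt(T) = -0.11848938
exp(-rT) = 0.90483742; exp(-qT) = 0.94932887
P = K * exp(-rT) * N(-d2) - S_0 * exp(-qT) * N(-d1)
N(-d1) = 0.44029900; N(-d2) = 0.54716005
P = 25.4700 * 0.90483742 * 0.54716005 - 24.3800 * 0.94932887 * 0.44029900 = 2.4194


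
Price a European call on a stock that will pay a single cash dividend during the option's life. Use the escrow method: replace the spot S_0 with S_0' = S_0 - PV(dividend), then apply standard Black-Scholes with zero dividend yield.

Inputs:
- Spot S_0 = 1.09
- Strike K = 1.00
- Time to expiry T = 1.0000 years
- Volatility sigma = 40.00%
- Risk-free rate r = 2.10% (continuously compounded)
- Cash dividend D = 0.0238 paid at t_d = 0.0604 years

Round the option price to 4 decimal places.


PV(D) = D * exp(-r * t_d) = 0.0238 * 0.99873240 = 0.02376983
S_0' = S_0 - PV(D) = 1.0900 - 0.02376983 = 1.06623017
d1 = (ln(S_0'/K) + (r + sigma^2/2)*T) / (sigma*sqrt(T)) = 0.41282305
d2 = d1 - sigma*sqrt(T) = 0.01282305
exp(-rT) = 0.97921896
N(d1) = 0.66013187; N(d2) = 0.50511552
C = S_0' * N(d1) - K * exp(-rT) * N(d2) = 1.06623017 * 0.66013187 - 1.0000 * 0.97921896 * 0.50511552 = 0.2092

Answer: Price = 0.2092


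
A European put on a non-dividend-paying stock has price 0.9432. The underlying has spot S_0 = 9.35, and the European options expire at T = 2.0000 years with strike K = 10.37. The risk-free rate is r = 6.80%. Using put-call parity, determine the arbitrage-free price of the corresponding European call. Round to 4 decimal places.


Answer: Call price = 1.2418

Derivation:
Put-call parity: C - P = S_0 * exp(-qT) - K * exp(-rT).
S_0 * exp(-qT) = 9.3500 * 1.00000000 = 9.35000000
K * exp(-rT) = 10.3700 * 0.87284263 = 9.05137810
C = P + S*exp(-qT) - K*exp(-rT)
C = 0.9432 + 9.35000000 - 9.05137810 = 1.2418


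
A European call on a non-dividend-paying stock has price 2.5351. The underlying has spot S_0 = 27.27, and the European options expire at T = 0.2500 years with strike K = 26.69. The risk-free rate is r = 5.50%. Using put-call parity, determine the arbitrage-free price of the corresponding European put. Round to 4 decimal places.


Put-call parity: C - P = S_0 * exp(-qT) - K * exp(-rT).
S_0 * exp(-qT) = 27.2700 * 1.00000000 = 27.27000000
K * exp(-rT) = 26.6900 * 0.98634410 = 26.32552401
P = C - S*exp(-qT) + K*exp(-rT)
P = 2.5351 - 27.27000000 + 26.32552401 = 1.5906

Answer: Put price = 1.5906


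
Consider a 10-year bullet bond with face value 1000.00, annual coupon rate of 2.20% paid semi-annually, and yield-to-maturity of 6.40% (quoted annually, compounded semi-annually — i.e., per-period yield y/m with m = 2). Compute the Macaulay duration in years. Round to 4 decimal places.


Coupon per period c = face * coupon_rate / m = 11.000000
Periods per year m = 2; per-period yield y/m = 0.032000
Number of cashflows N = 20
Cashflows (t years, CF_t, discount factor 1/(1+y/m)^(m*t), PV):
  t = 0.5000: CF_t = 11.000000, DF = 0.968992, PV = 10.658915
  t = 1.0000: CF_t = 11.000000, DF = 0.938946, PV = 10.328406
  t = 1.5000: CF_t = 11.000000, DF = 0.909831, PV = 10.008145
  t = 2.0000: CF_t = 11.000000, DF = 0.881620, PV = 9.697815
  t = 2.5000: CF_t = 11.000000, DF = 0.854283, PV = 9.397108
  t = 3.0000: CF_t = 11.000000, DF = 0.827793, PV = 9.105724
  t = 3.5000: CF_t = 11.000000, DF = 0.802125, PV = 8.823376
  t = 4.0000: CF_t = 11.000000, DF = 0.777253, PV = 8.549783
  t = 4.5000: CF_t = 11.000000, DF = 0.753152, PV = 8.284674
  t = 5.0000: CF_t = 11.000000, DF = 0.729799, PV = 8.027785
  t = 5.5000: CF_t = 11.000000, DF = 0.707169, PV = 7.778861
  t = 6.0000: CF_t = 11.000000, DF = 0.685241, PV = 7.537656
  t = 6.5000: CF_t = 11.000000, DF = 0.663994, PV = 7.303930
  t = 7.0000: CF_t = 11.000000, DF = 0.643405, PV = 7.077452
  t = 7.5000: CF_t = 11.000000, DF = 0.623454, PV = 6.857996
  t = 8.0000: CF_t = 11.000000, DF = 0.604122, PV = 6.645345
  t = 8.5000: CF_t = 11.000000, DF = 0.585390, PV = 6.439288
  t = 9.0000: CF_t = 11.000000, DF = 0.567238, PV = 6.239620
  t = 9.5000: CF_t = 11.000000, DF = 0.549649, PV = 6.046143
  t = 10.0000: CF_t = 1011.000000, DF = 0.532606, PV = 538.464665
Price P = sum_t PV_t = 693.272687
Macaulay numerator sum_t t * PV_t:
  t * PV_t at t = 0.5000: 5.329457
  t * PV_t at t = 1.0000: 10.328406
  t * PV_t at t = 1.5000: 15.012218
  t * PV_t at t = 2.0000: 19.395630
  t * PV_t at t = 2.5000: 23.492769
  t * PV_t at t = 3.0000: 27.317173
  t * PV_t at t = 3.5000: 30.881817
  t * PV_t at t = 4.0000: 34.199133
  t * PV_t at t = 4.5000: 37.281032
  t * PV_t at t = 5.0000: 40.138923
  t * PV_t at t = 5.5000: 42.783736
  t * PV_t at t = 6.0000: 45.225936
  t * PV_t at t = 6.5000: 47.475547
  t * PV_t at t = 7.0000: 49.542163
  t * PV_t at t = 7.5000: 51.434970
  t * PV_t at t = 8.0000: 53.162759
  t * PV_t at t = 8.5000: 54.733946
  t * PV_t at t = 9.0000: 56.156579
  t * PV_t at t = 9.5000: 57.438361
  t * PV_t at t = 10.0000: 5384.646655
Macaulay duration D = (sum_t t * PV_t) / P = 6085.977210 / 693.272687 = 8.778620

Answer: Macaulay duration = 8.7786 years


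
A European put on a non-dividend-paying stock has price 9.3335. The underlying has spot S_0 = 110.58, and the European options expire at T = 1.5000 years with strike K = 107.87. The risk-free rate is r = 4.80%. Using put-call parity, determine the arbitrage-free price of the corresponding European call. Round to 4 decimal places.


Answer: Call price = 19.5371

Derivation:
Put-call parity: C - P = S_0 * exp(-qT) - K * exp(-rT).
S_0 * exp(-qT) = 110.5800 * 1.00000000 = 110.58000000
K * exp(-rT) = 107.8700 * 0.93053090 = 100.37636773
C = P + S*exp(-qT) - K*exp(-rT)
C = 9.3335 + 110.58000000 - 100.37636773 = 19.5371


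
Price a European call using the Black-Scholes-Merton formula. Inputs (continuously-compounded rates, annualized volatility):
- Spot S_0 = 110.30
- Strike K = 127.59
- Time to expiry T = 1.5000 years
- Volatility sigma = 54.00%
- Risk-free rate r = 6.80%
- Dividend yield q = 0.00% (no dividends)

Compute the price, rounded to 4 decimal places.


Answer: Price = 26.8199

Derivation:
d1 = (ln(S/K) + (r - q + 0.5*sigma^2) * T) / (sigma * sqrt(T)) = 0.26472925
d2 = d1 - sigma * sqrt(T) = -0.39663298
exp(-rT) = 0.90302955; exp(-qT) = 1.00000000
C = S_0 * exp(-qT) * N(d1) - K * exp(-rT) * N(d2)
N(d1) = 0.60439098; N(d2) = 0.34581906
C = 110.3000 * 1.00000000 * 0.60439098 - 127.5900 * 0.90302955 * 0.34581906 = 26.8199


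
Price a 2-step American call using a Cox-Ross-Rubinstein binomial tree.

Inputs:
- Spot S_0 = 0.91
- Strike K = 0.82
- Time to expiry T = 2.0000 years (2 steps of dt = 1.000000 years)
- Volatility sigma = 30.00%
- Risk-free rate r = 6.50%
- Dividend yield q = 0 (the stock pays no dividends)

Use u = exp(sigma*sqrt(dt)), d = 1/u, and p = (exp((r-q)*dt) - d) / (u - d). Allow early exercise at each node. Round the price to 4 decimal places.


Answer: Price = V(0,0) = 0.2506

Derivation:
dt = T/N = 1.000000
u = exp(sigma*sqrt(dt)) = 1.349859; d = 1/u = 0.740818
p = (exp((r-q)*dt) - d) / (u - d) = 0.535828
Discount per step: exp(-r*dt) = 0.937067
Stock lattice S(k, i) with i counting down-moves:
  k=0: S(0,0) = 0.9100
  k=1: S(1,0) = 1.2284; S(1,1) = 0.6741
  k=2: S(2,0) = 1.6581; S(2,1) = 0.9100; S(2,2) = 0.4994
Terminal payoffs V(N, i) = max(S_T - K, 0):
  V(2,0) = 0.838128; V(2,1) = 0.090000; V(2,2) = 0.000000
Backward induction: V(k, i) = exp(-r*dt) * [p * V(k+1, i) + (1-p) * V(k+1, i+1)]; then take max(V_cont, immediate exercise) for American.
  V(1,0) = exp(-r*dt) * [p*0.838128 + (1-p)*0.090000] = 0.459976; exercise = 0.408372; V(1,0) = max -> 0.459976
  V(1,1) = exp(-r*dt) * [p*0.090000 + (1-p)*0.000000] = 0.045190; exercise = 0.000000; V(1,1) = max -> 0.045190
  V(0,0) = exp(-r*dt) * [p*0.459976 + (1-p)*0.045190] = 0.250613; exercise = 0.090000; V(0,0) = max -> 0.250613


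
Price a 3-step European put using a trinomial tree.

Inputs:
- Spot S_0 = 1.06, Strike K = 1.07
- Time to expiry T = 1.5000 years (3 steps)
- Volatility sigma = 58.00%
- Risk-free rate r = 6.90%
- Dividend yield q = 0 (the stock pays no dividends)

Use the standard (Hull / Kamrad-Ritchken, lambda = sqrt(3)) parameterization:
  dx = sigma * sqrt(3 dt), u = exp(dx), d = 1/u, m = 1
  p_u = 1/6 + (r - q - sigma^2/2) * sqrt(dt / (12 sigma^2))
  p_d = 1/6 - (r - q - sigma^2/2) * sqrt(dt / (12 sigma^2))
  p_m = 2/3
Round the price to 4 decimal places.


Answer: Price = V(0,0) = 0.2113

Derivation:
dt = T/N = 0.500000; dx = sigma*sqrt(3*dt) = 0.710352
u = exp(dx) = 2.034707; d = 1/u = 0.491471
p_u = 0.131754, p_m = 0.666667, p_d = 0.201579
Discount per step: exp(-r*dt) = 0.966088
Stock lattice S(k, j) with j the centered position index:
  k=0: S(0,+0) = 1.0600
  k=1: S(1,-1) = 0.5210; S(1,+0) = 1.0600; S(1,+1) = 2.1568
  k=2: S(2,-2) = 0.2560; S(2,-1) = 0.5210; S(2,+0) = 1.0600; S(2,+1) = 2.1568; S(2,+2) = 4.3884
  k=3: S(3,-3) = 0.1258; S(3,-2) = 0.2560; S(3,-1) = 0.5210; S(3,+0) = 1.0600; S(3,+1) = 2.1568; S(3,+2) = 4.3884; S(3,+3) = 8.9292
Terminal payoffs V(N, j) = max(K - S_T, 0):
  V(3,-3) = 0.944165; V(3,-2) = 0.813963; V(3,-1) = 0.549041; V(3,+0) = 0.010000; V(3,+1) = 0.000000; V(3,+2) = 0.000000; V(3,+3) = 0.000000
Backward induction: V(k, j) = exp(-r*dt) * [p_u * V(k+1, j+1) + p_m * V(k+1, j) + p_d * V(k+1, j-1)]
  V(2,-2) = exp(-r*dt) * [p_u*0.549041 + p_m*0.813963 + p_d*0.944165] = 0.777995
  V(2,-1) = exp(-r*dt) * [p_u*0.010000 + p_m*0.549041 + p_d*0.813963] = 0.513401
  V(2,+0) = exp(-r*dt) * [p_u*0.000000 + p_m*0.010000 + p_d*0.549041] = 0.113362
  V(2,+1) = exp(-r*dt) * [p_u*0.000000 + p_m*0.000000 + p_d*0.010000] = 0.001947
  V(2,+2) = exp(-r*dt) * [p_u*0.000000 + p_m*0.000000 + p_d*0.000000] = 0.000000
  V(1,-1) = exp(-r*dt) * [p_u*0.113362 + p_m*0.513401 + p_d*0.777995] = 0.496599
  V(1,+0) = exp(-r*dt) * [p_u*0.001947 + p_m*0.113362 + p_d*0.513401] = 0.173241
  V(1,+1) = exp(-r*dt) * [p_u*0.000000 + p_m*0.001947 + p_d*0.113362] = 0.023331
  V(0,+0) = exp(-r*dt) * [p_u*0.023331 + p_m*0.173241 + p_d*0.496599] = 0.211257


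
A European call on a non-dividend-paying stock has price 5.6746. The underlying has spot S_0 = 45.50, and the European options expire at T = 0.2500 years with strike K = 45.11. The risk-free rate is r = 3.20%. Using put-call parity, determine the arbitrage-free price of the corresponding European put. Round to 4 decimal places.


Answer: Put price = 4.9252

Derivation:
Put-call parity: C - P = S_0 * exp(-qT) - K * exp(-rT).
S_0 * exp(-qT) = 45.5000 * 1.00000000 = 45.50000000
K * exp(-rT) = 45.1100 * 0.99203191 = 44.75055968
P = C - S*exp(-qT) + K*exp(-rT)
P = 5.6746 - 45.50000000 + 44.75055968 = 4.9252


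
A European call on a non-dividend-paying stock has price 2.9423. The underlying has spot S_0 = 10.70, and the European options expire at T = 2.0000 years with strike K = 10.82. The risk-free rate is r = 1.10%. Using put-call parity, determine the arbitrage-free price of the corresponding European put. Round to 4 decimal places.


Put-call parity: C - P = S_0 * exp(-qT) - K * exp(-rT).
S_0 * exp(-qT) = 10.7000 * 1.00000000 = 10.70000000
K * exp(-rT) = 10.8200 * 0.97824024 = 10.58455934
P = C - S*exp(-qT) + K*exp(-rT)
P = 2.9423 - 10.70000000 + 10.58455934 = 2.8269

Answer: Put price = 2.8269


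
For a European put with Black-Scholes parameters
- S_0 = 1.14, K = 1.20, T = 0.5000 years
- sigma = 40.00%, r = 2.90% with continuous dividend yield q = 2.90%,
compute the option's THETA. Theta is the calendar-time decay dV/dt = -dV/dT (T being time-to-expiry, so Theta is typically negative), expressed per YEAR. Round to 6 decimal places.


Answer: Theta = -0.122003

Derivation:
d1 = -0.0399278252; d2 = -0.3227705377
phi(d1) = 0.3986244040; exp(-qT) = 0.9856046187; exp(-rT) = 0.9856046187
Theta = -S*exp(-qT)*phi(d1)*sigma/(2*sqrt(T)) + r*K*exp(-rT)*N(-d2) - q*S*exp(-qT)*N(-d1)
N(-d1) = 0.5159246663; N(-d2) = 0.6265654864; sqrt(T) = 0.7071067812
Term 1 = -1.1400 * 0.9856046187 * 0.3986244040 * 0.4000 / (2 * 0.7071067812) = -0.1266824511
Term 2 = 0.0290 * 1.2000 * 0.9856046187 * 0.6265654864 = 0.0214905951
Term 3 = -0.0290 * 1.1400 * 0.9856046187 * 0.5159246663 = -0.0168109351
Theta = -0.1266824511 + (0.0214905951) + (-0.0168109351) = -0.122003


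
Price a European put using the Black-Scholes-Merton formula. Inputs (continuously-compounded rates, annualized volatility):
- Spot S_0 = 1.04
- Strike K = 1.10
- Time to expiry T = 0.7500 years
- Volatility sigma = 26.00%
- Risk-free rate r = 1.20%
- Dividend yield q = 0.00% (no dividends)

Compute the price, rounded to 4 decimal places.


Answer: Price = 0.1226

Derivation:
d1 = (ln(S/K) + (r - q + 0.5*sigma^2) * T) / (sigma * sqrt(T)) = -0.09654836
d2 = d1 - sigma * sqrt(T) = -0.32171497
exp(-rT) = 0.99104038; exp(-qT) = 1.00000000
P = K * exp(-rT) * N(-d2) - S_0 * exp(-qT) * N(-d1)
N(-d1) = 0.53845747; N(-d2) = 0.62616568
P = 1.1000 * 0.99104038 * 0.62616568 - 1.0400 * 1.00000000 * 0.53845747 = 0.1226


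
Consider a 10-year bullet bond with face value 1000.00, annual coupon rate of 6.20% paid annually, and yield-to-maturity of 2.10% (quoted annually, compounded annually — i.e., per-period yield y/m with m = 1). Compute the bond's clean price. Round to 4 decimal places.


Coupon per period c = face * coupon_rate / m = 62.000000
Periods per year m = 1; per-period yield y/m = 0.021000
Number of cashflows N = 10
Cashflows (t years, CF_t, discount factor 1/(1+y/m)^(m*t), PV):
  t = 1.0000: CF_t = 62.000000, DF = 0.979432, PV = 60.724780
  t = 2.0000: CF_t = 62.000000, DF = 0.959287, PV = 59.475788
  t = 3.0000: CF_t = 62.000000, DF = 0.939556, PV = 58.252486
  t = 4.0000: CF_t = 62.000000, DF = 0.920231, PV = 57.054345
  t = 5.0000: CF_t = 62.000000, DF = 0.901304, PV = 55.880847
  t = 6.0000: CF_t = 62.000000, DF = 0.882766, PV = 54.731486
  t = 7.0000: CF_t = 62.000000, DF = 0.864609, PV = 53.605765
  t = 8.0000: CF_t = 62.000000, DF = 0.846826, PV = 52.503197
  t = 9.0000: CF_t = 62.000000, DF = 0.829408, PV = 51.423308
  t = 10.0000: CF_t = 1062.000000, DF = 0.812349, PV = 862.714497
Price P = sum_t PV_t = 1366.366498

Answer: Price = 1366.3665


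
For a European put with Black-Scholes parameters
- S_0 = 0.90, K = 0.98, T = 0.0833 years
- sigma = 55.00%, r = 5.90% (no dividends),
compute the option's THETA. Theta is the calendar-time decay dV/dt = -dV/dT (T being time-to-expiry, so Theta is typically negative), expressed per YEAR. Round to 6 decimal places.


Answer: Theta = -0.270949

Derivation:
d1 = -0.4261318384; d2 = -0.5848714050
phi(d1) = 0.3643163465; exp(-qT) = 1.0000000000; exp(-rT) = 0.9950973574
Theta = -S*exp(-qT)*phi(d1)*sigma/(2*sqrt(T)) + r*K*exp(-rT)*N(-d2) - q*S*exp(-qT)*N(-d1)
N(-d1) = 0.6649941092; N(-d2) = 0.7206829064; sqrt(T) = 0.2886173938
Term 1 = -0.9000 * 1.0000000000 * 0.3643163465 * 0.5500 / (2 * 0.2886173938) = -0.3124146281
Term 2 = 0.0590 * 0.9800 * 0.9950973574 * 0.7206829064 = 0.0414655931
Term 3 = 0 (no dividend yield, q = 0)
Theta = -0.3124146281 + (0.0414655931) + (0.0000000000) = -0.270949


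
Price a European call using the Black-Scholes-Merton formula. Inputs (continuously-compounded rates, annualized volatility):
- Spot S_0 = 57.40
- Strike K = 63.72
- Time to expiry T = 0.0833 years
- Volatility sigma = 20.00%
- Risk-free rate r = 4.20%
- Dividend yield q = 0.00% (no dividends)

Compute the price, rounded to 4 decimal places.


d1 = (ln(S/K) + (r - q + 0.5*sigma^2) * T) / (sigma * sqrt(T)) = -1.72009005
d2 = d1 - sigma * sqrt(T) = -1.77781353
exp(-rT) = 0.99650751; exp(-qT) = 1.00000000
C = S_0 * exp(-qT) * N(d1) - K * exp(-rT) * N(d2)
N(d1) = 0.04270804; N(d2) = 0.03771724
C = 57.4000 * 1.00000000 * 0.04270804 - 63.7200 * 0.99650751 * 0.03771724 = 0.0565

Answer: Price = 0.0565


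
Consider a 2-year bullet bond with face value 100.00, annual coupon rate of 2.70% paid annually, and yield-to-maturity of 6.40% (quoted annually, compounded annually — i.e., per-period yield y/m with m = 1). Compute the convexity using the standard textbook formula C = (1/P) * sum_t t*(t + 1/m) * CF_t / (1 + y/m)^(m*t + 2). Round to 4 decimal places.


Coupon per period c = face * coupon_rate / m = 2.700000
Periods per year m = 1; per-period yield y/m = 0.064000
Number of cashflows N = 2
Cashflows (t years, CF_t, discount factor 1/(1+y/m)^(m*t), PV):
  t = 1.0000: CF_t = 2.700000, DF = 0.939850, PV = 2.537594
  t = 2.0000: CF_t = 102.700000, DF = 0.883317, PV = 90.716688
Price P = sum_t PV_t = 93.254282
Convexity numerator sum_t t*(t + 1/m) * CF_t / (1+y/m)^(m*t + 2):
  t = 1.0000: term = 4.483001
  t = 2.0000: term = 480.789730
Convexity = (1/P) * sum = 485.272731 / 93.254282 = 5.203758

Answer: Convexity = 5.2038


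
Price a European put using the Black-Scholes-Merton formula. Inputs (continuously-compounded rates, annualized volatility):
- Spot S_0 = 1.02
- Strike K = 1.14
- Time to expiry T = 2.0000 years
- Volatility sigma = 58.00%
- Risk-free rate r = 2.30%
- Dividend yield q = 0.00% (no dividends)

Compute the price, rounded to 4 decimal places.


Answer: Price = 0.3710

Derivation:
d1 = (ln(S/K) + (r - q + 0.5*sigma^2) * T) / (sigma * sqrt(T)) = 0.33060212
d2 = d1 - sigma * sqrt(T) = -0.48964174
exp(-rT) = 0.95504196; exp(-qT) = 1.00000000
P = K * exp(-rT) * N(-d2) - S_0 * exp(-qT) * N(-d1)
N(-d1) = 0.37047252; N(-d2) = 0.68780628
P = 1.1400 * 0.95504196 * 0.68780628 - 1.0200 * 1.00000000 * 0.37047252 = 0.3710


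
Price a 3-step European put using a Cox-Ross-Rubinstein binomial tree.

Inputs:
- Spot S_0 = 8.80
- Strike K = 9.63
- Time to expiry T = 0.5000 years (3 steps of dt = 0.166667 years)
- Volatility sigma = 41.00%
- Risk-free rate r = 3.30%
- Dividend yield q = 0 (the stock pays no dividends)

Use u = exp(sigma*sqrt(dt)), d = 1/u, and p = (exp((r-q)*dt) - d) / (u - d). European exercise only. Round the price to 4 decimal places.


dt = T/N = 0.166667
u = exp(sigma*sqrt(dt)) = 1.182206; d = 1/u = 0.845877
p = (exp((r-q)*dt) - d) / (u - d) = 0.474650
Discount per step: exp(-r*dt) = 0.994515
Stock lattice S(k, i) with i counting down-moves:
  k=0: S(0,0) = 8.8000
  k=1: S(1,0) = 10.4034; S(1,1) = 7.4437
  k=2: S(2,0) = 12.2990; S(2,1) = 8.8000; S(2,2) = 6.2965
  k=3: S(3,0) = 14.5399; S(3,1) = 10.4034; S(3,2) = 7.4437; S(3,3) = 5.3260
Terminal payoffs V(N, i) = max(K - S_T, 0):
  V(3,0) = 0.000000; V(3,1) = 0.000000; V(3,2) = 2.186286; V(3,3) = 4.303969
Backward induction: V(k, i) = exp(-r*dt) * [p * V(k+1, i) + (1-p) * V(k+1, i+1)].
  V(2,0) = exp(-r*dt) * [p*0.000000 + (1-p)*0.000000] = 0.000000
  V(2,1) = exp(-r*dt) * [p*0.000000 + (1-p)*2.186286] = 1.142265
  V(2,2) = exp(-r*dt) * [p*2.186286 + (1-p)*4.303969] = 3.280717
  V(1,0) = exp(-r*dt) * [p*0.000000 + (1-p)*1.142265] = 0.596798
  V(1,1) = exp(-r*dt) * [p*1.142265 + (1-p)*3.280717] = 2.253274
  V(0,0) = exp(-r*dt) * [p*0.596798 + (1-p)*2.253274] = 1.458981

Answer: Price = V(0,0) = 1.4590


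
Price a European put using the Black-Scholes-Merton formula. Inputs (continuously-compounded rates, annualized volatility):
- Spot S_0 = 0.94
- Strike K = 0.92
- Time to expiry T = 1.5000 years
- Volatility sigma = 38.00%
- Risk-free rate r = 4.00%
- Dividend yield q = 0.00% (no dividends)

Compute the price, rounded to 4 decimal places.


Answer: Price = 0.1319

Derivation:
d1 = (ln(S/K) + (r - q + 0.5*sigma^2) * T) / (sigma * sqrt(T)) = 0.40783189
d2 = d1 - sigma * sqrt(T) = -0.05757116
exp(-rT) = 0.94176453; exp(-qT) = 1.00000000
P = K * exp(-rT) * N(-d2) - S_0 * exp(-qT) * N(-d1)
N(-d1) = 0.34169855; N(-d2) = 0.52295489
P = 0.9200 * 0.94176453 * 0.52295489 - 0.9400 * 1.00000000 * 0.34169855 = 0.1319


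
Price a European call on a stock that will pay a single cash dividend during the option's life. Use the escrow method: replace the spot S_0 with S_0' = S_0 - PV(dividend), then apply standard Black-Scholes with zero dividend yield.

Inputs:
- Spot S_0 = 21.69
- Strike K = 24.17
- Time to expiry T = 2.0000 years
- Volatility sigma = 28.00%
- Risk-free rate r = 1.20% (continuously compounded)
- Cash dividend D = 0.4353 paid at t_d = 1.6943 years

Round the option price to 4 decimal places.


PV(D) = D * exp(-r * t_d) = 0.4353 * 0.97987369 = 0.42653902
S_0' = S_0 - PV(D) = 21.6900 - 0.42653902 = 21.26346098
d1 = (ln(S_0'/K) + (r + sigma^2/2)*T) / (sigma*sqrt(T)) = -0.06495797
d2 = d1 - sigma*sqrt(T) = -0.46093776
exp(-rT) = 0.97628571
N(d1) = 0.47410373; N(d2) = 0.32242163
C = S_0' * N(d1) - K * exp(-rT) * N(d2) = 21.26346098 * 0.47410373 - 24.1700 * 0.97628571 * 0.32242163 = 2.4730

Answer: Price = 2.4730


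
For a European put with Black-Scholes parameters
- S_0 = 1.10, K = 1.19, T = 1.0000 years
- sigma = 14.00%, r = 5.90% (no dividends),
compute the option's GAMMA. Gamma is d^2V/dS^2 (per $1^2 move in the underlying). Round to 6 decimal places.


Answer: Gamma = 2.584139

Derivation:
d1 = -0.0703080523; d2 = -0.2103080523
phi(d1) = 0.3979574678; exp(-qT) = 1.0000000000; exp(-rT) = 0.9427067692
Gamma = exp(-qT) * phi(d1) / (S * sigma * sqrt(T)) = 1.0000000000 * 0.3979574678 / (1.1000 * 0.1400 * 1.0000000000) = 2.584139
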